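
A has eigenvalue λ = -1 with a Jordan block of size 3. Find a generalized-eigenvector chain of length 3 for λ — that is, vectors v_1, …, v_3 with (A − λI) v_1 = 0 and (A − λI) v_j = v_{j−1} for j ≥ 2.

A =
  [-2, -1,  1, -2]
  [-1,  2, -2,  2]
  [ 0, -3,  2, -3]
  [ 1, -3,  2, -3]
A Jordan chain for λ = -1 of length 3:
v_1 = (1, 1, 0, -1)ᵀ
v_2 = (0, 1, 0, -1)ᵀ
v_3 = (0, 1, 1, 0)ᵀ

Let N = A − (-1)·I. We want v_3 with N^3 v_3 = 0 but N^2 v_3 ≠ 0; then v_{j-1} := N · v_j for j = 3, …, 2.

Pick v_3 = (0, 1, 1, 0)ᵀ.
Then v_2 = N · v_3 = (0, 1, 0, -1)ᵀ.
Then v_1 = N · v_2 = (1, 1, 0, -1)ᵀ.

Sanity check: (A − (-1)·I) v_1 = (0, 0, 0, 0)ᵀ = 0. ✓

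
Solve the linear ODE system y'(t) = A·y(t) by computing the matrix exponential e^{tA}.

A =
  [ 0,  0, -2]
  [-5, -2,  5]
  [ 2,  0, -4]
e^{tA} =
  [2*t*exp(-2*t) + exp(-2*t), 0, -2*t*exp(-2*t)]
  [-5*t*exp(-2*t), exp(-2*t), 5*t*exp(-2*t)]
  [2*t*exp(-2*t), 0, -2*t*exp(-2*t) + exp(-2*t)]

Strategy: write A = P · J · P⁻¹ where J is a Jordan canonical form, so e^{tA} = P · e^{tJ} · P⁻¹, and e^{tJ} can be computed block-by-block.

A has Jordan form
J =
  [-2,  1,  0]
  [ 0, -2,  0]
  [ 0,  0, -2]
(up to reordering of blocks).

Per-block formulas:
  For a 1×1 block at λ = -2: exp(t · [-2]) = [e^(-2t)].
  For a 2×2 Jordan block J_2(-2): exp(t · J_2(-2)) = e^(-2t)·(I + t·N), where N is the 2×2 nilpotent shift.

After assembling e^{tJ} and conjugating by P, we get:

e^{tA} =
  [2*t*exp(-2*t) + exp(-2*t), 0, -2*t*exp(-2*t)]
  [-5*t*exp(-2*t), exp(-2*t), 5*t*exp(-2*t)]
  [2*t*exp(-2*t), 0, -2*t*exp(-2*t) + exp(-2*t)]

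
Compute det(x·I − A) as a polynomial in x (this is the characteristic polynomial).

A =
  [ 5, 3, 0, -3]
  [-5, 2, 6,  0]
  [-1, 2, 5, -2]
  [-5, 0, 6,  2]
x^4 - 14*x^3 + 69*x^2 - 140*x + 100

Expanding det(x·I − A) (e.g. by cofactor expansion or by noting that A is similar to its Jordan form J, which has the same characteristic polynomial as A) gives
  χ_A(x) = x^4 - 14*x^3 + 69*x^2 - 140*x + 100
which factors as (x - 5)^2*(x - 2)^2. The eigenvalues (with algebraic multiplicities) are λ = 2 with multiplicity 2, λ = 5 with multiplicity 2.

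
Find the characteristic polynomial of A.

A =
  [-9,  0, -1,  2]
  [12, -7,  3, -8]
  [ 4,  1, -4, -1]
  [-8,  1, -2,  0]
x^4 + 20*x^3 + 150*x^2 + 500*x + 625

Expanding det(x·I − A) (e.g. by cofactor expansion or by noting that A is similar to its Jordan form J, which has the same characteristic polynomial as A) gives
  χ_A(x) = x^4 + 20*x^3 + 150*x^2 + 500*x + 625
which factors as (x + 5)^4. The eigenvalues (with algebraic multiplicities) are λ = -5 with multiplicity 4.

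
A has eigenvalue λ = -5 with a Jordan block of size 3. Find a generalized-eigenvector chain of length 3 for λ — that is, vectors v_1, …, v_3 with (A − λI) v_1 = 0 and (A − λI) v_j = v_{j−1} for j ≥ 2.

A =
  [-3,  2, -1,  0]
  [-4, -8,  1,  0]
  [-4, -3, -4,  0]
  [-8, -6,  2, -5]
A Jordan chain for λ = -5 of length 3:
v_1 = (1, -2, -2, -4)ᵀ
v_2 = (2, -3, -3, -6)ᵀ
v_3 = (0, 1, 0, 0)ᵀ

Let N = A − (-5)·I. We want v_3 with N^3 v_3 = 0 but N^2 v_3 ≠ 0; then v_{j-1} := N · v_j for j = 3, …, 2.

Pick v_3 = (0, 1, 0, 0)ᵀ.
Then v_2 = N · v_3 = (2, -3, -3, -6)ᵀ.
Then v_1 = N · v_2 = (1, -2, -2, -4)ᵀ.

Sanity check: (A − (-5)·I) v_1 = (0, 0, 0, 0)ᵀ = 0. ✓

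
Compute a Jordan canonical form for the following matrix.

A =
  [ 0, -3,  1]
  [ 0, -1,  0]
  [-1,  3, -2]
J_2(-1) ⊕ J_1(-1)

The characteristic polynomial is
  det(x·I − A) = x^3 + 3*x^2 + 3*x + 1 = (x + 1)^3

Eigenvalues and multiplicities (the geometric multiplicity of λ is n − rank(A − λI), which equals the number of Jordan blocks for λ):
  λ = -1: algebraic multiplicity = 3, geometric multiplicity = 2

Determining the block sizes for each eigenvalue:
  λ = -1: 2 blocks summing to 3 forces exactly one block of size 2 and the rest size 1 → block sizes [2, 1]

Assembling the blocks gives a Jordan form
J =
  [-1,  1,  0]
  [ 0, -1,  0]
  [ 0,  0, -1]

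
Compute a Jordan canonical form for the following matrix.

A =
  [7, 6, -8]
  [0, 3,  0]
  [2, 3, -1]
J_2(3) ⊕ J_1(3)

The characteristic polynomial is
  det(x·I − A) = x^3 - 9*x^2 + 27*x - 27 = (x - 3)^3

Eigenvalues and multiplicities (the geometric multiplicity of λ is n − rank(A − λI), which equals the number of Jordan blocks for λ):
  λ = 3: algebraic multiplicity = 3, geometric multiplicity = 2

Determining the block sizes for each eigenvalue:
  λ = 3: 2 blocks summing to 3 forces exactly one block of size 2 and the rest size 1 → block sizes [2, 1]

Assembling the blocks gives a Jordan form
J =
  [3, 1, 0]
  [0, 3, 0]
  [0, 0, 3]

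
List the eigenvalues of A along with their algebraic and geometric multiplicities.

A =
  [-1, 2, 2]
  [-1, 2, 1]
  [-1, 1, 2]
λ = 1: alg = 3, geom = 2

Step 1 — factor the characteristic polynomial to read off the algebraic multiplicities:
  χ_A(x) = (x - 1)^3

Step 2 — compute geometric multiplicities via the rank-nullity identity g(λ) = n − rank(A − λI):
  rank(A − (1)·I) = 1, so dim ker(A − (1)·I) = n − 1 = 2

Summary:
  λ = 1: algebraic multiplicity = 3, geometric multiplicity = 2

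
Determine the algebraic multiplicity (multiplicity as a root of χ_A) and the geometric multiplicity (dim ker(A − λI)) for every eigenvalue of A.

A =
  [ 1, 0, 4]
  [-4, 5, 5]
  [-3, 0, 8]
λ = 4: alg = 1, geom = 1; λ = 5: alg = 2, geom = 1

Step 1 — factor the characteristic polynomial to read off the algebraic multiplicities:
  χ_A(x) = (x - 5)^2*(x - 4)

Step 2 — compute geometric multiplicities via the rank-nullity identity g(λ) = n − rank(A − λI):
  rank(A − (4)·I) = 2, so dim ker(A − (4)·I) = n − 2 = 1
  rank(A − (5)·I) = 2, so dim ker(A − (5)·I) = n − 2 = 1

Summary:
  λ = 4: algebraic multiplicity = 1, geometric multiplicity = 1
  λ = 5: algebraic multiplicity = 2, geometric multiplicity = 1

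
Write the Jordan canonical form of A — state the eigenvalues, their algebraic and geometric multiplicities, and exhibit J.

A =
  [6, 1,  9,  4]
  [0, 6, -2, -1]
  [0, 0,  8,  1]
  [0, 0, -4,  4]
J_2(6) ⊕ J_2(6)

The characteristic polynomial is
  det(x·I − A) = x^4 - 24*x^3 + 216*x^2 - 864*x + 1296 = (x - 6)^4

Eigenvalues and multiplicities (the geometric multiplicity of λ is n − rank(A − λI), which equals the number of Jordan blocks for λ):
  λ = 6: algebraic multiplicity = 4, geometric multiplicity = 2

Determining the block sizes for each eigenvalue:
  λ = 6: with am = 4 and gm = 2, the partition is not yet determined (e.g. several partitions of 4 into 2 parts exist). Let N = A − (6)·I. Computing rank(N^1) = 2, rank(N^2) = 0; the number of blocks of size ≥ j is rank(N^{j−1}) − rank(N^j), giving [2, 2]. So we have 2 block(s) of size 2 → block sizes [2, 2]

Assembling the blocks gives a Jordan form
J =
  [6, 1, 0, 0]
  [0, 6, 0, 0]
  [0, 0, 6, 1]
  [0, 0, 0, 6]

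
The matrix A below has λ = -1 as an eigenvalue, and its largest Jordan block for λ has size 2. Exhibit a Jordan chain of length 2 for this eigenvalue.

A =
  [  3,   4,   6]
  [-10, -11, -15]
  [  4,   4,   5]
A Jordan chain for λ = -1 of length 2:
v_1 = (4, -10, 4)ᵀ
v_2 = (1, 0, 0)ᵀ

Let N = A − (-1)·I. We want v_2 with N^2 v_2 = 0 but N^1 v_2 ≠ 0; then v_{j-1} := N · v_j for j = 2, …, 2.

Pick v_2 = (1, 0, 0)ᵀ.
Then v_1 = N · v_2 = (4, -10, 4)ᵀ.

Sanity check: (A − (-1)·I) v_1 = (0, 0, 0)ᵀ = 0. ✓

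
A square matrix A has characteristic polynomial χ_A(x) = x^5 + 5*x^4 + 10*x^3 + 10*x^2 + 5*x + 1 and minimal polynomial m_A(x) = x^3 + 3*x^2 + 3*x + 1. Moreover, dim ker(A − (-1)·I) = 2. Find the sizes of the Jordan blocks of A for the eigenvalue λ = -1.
Block sizes for λ = -1: [3, 2]

Step 1 — from the characteristic polynomial, algebraic multiplicity of λ = -1 is 5. From dim ker(A − (-1)·I) = 2, there are exactly 2 Jordan blocks for λ = -1.
Step 2 — from the minimal polynomial, the factor (x + 1)^3 tells us the largest block for λ = -1 has size 3.
Step 3 — with total size 5, 2 blocks, and largest block 3, the block sizes (in nonincreasing order) are [3, 2].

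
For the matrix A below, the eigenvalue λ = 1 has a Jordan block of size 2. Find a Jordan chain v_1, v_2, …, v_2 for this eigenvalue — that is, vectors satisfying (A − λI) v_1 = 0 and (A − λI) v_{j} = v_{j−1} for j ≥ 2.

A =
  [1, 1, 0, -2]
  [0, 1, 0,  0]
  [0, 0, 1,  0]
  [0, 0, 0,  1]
A Jordan chain for λ = 1 of length 2:
v_1 = (1, 0, 0, 0)ᵀ
v_2 = (0, 1, 0, 0)ᵀ

Let N = A − (1)·I. We want v_2 with N^2 v_2 = 0 but N^1 v_2 ≠ 0; then v_{j-1} := N · v_j for j = 2, …, 2.

Pick v_2 = (0, 1, 0, 0)ᵀ.
Then v_1 = N · v_2 = (1, 0, 0, 0)ᵀ.

Sanity check: (A − (1)·I) v_1 = (0, 0, 0, 0)ᵀ = 0. ✓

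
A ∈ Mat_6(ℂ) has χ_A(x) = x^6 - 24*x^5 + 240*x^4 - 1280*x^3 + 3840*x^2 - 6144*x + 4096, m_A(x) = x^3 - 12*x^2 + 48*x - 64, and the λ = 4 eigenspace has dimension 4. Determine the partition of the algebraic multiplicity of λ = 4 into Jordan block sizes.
Block sizes for λ = 4: [3, 1, 1, 1]

Step 1 — from the characteristic polynomial, algebraic multiplicity of λ = 4 is 6. From dim ker(A − (4)·I) = 4, there are exactly 4 Jordan blocks for λ = 4.
Step 2 — from the minimal polynomial, the factor (x − 4)^3 tells us the largest block for λ = 4 has size 3.
Step 3 — with total size 6, 4 blocks, and largest block 3, the block sizes (in nonincreasing order) are [3, 1, 1, 1].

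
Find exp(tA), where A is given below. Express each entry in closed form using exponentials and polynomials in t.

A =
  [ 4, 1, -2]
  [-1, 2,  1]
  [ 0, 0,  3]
e^{tA} =
  [t*exp(3*t) + exp(3*t), t*exp(3*t), -t^2*exp(3*t)/2 - 2*t*exp(3*t)]
  [-t*exp(3*t), -t*exp(3*t) + exp(3*t), t^2*exp(3*t)/2 + t*exp(3*t)]
  [0, 0, exp(3*t)]

Strategy: write A = P · J · P⁻¹ where J is a Jordan canonical form, so e^{tA} = P · e^{tJ} · P⁻¹, and e^{tJ} can be computed block-by-block.

A has Jordan form
J =
  [3, 1, 0]
  [0, 3, 1]
  [0, 0, 3]
(up to reordering of blocks).

Per-block formulas:
  For a 3×3 Jordan block J_3(3): exp(t · J_3(3)) = e^(3t)·(I + t·N + (t^2/2)·N^2), where N is the 3×3 nilpotent shift.

After assembling e^{tJ} and conjugating by P, we get:

e^{tA} =
  [t*exp(3*t) + exp(3*t), t*exp(3*t), -t^2*exp(3*t)/2 - 2*t*exp(3*t)]
  [-t*exp(3*t), -t*exp(3*t) + exp(3*t), t^2*exp(3*t)/2 + t*exp(3*t)]
  [0, 0, exp(3*t)]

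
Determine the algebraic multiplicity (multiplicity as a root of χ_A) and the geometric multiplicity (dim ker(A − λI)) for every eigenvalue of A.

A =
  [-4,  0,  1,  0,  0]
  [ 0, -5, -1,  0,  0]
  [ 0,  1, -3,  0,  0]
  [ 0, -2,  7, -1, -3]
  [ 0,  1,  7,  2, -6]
λ = -4: alg = 4, geom = 2; λ = -3: alg = 1, geom = 1

Step 1 — factor the characteristic polynomial to read off the algebraic multiplicities:
  χ_A(x) = (x + 3)*(x + 4)^4

Step 2 — compute geometric multiplicities via the rank-nullity identity g(λ) = n − rank(A − λI):
  rank(A − (-4)·I) = 3, so dim ker(A − (-4)·I) = n − 3 = 2
  rank(A − (-3)·I) = 4, so dim ker(A − (-3)·I) = n − 4 = 1

Summary:
  λ = -4: algebraic multiplicity = 4, geometric multiplicity = 2
  λ = -3: algebraic multiplicity = 1, geometric multiplicity = 1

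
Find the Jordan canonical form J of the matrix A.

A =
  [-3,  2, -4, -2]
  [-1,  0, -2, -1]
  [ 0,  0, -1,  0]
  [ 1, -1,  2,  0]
J_2(-1) ⊕ J_1(-1) ⊕ J_1(-1)

The characteristic polynomial is
  det(x·I − A) = x^4 + 4*x^3 + 6*x^2 + 4*x + 1 = (x + 1)^4

Eigenvalues and multiplicities (the geometric multiplicity of λ is n − rank(A − λI), which equals the number of Jordan blocks for λ):
  λ = -1: algebraic multiplicity = 4, geometric multiplicity = 3

Determining the block sizes for each eigenvalue:
  λ = -1: 3 blocks summing to 4 forces exactly one block of size 2 and the rest size 1 → block sizes [2, 1, 1]

Assembling the blocks gives a Jordan form
J =
  [-1,  1,  0,  0]
  [ 0, -1,  0,  0]
  [ 0,  0, -1,  0]
  [ 0,  0,  0, -1]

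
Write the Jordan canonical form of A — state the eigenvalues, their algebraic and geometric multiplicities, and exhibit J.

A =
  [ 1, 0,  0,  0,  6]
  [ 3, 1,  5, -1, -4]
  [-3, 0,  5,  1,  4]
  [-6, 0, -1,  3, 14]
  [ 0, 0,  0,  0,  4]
J_1(1) ⊕ J_1(1) ⊕ J_2(4) ⊕ J_1(4)

The characteristic polynomial is
  det(x·I − A) = x^5 - 14*x^4 + 73*x^3 - 172*x^2 + 176*x - 64 = (x - 4)^3*(x - 1)^2

Eigenvalues and multiplicities (the geometric multiplicity of λ is n − rank(A − λI), which equals the number of Jordan blocks for λ):
  λ = 1: algebraic multiplicity = 2, geometric multiplicity = 2
  λ = 4: algebraic multiplicity = 3, geometric multiplicity = 2

Determining the block sizes for each eigenvalue:
  λ = 1: gm = am = 2, so every block has size 1 → block sizes [1, 1]
  λ = 4: 2 blocks summing to 3 forces exactly one block of size 2 and the rest size 1 → block sizes [2, 1]

Assembling the blocks gives a Jordan form
J =
  [1, 0, 0, 0, 0]
  [0, 1, 0, 0, 0]
  [0, 0, 4, 1, 0]
  [0, 0, 0, 4, 0]
  [0, 0, 0, 0, 4]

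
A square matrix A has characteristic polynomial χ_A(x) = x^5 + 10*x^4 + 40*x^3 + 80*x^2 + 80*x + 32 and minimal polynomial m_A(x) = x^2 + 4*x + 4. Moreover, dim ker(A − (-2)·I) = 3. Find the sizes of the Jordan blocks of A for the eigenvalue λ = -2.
Block sizes for λ = -2: [2, 2, 1]

Step 1 — from the characteristic polynomial, algebraic multiplicity of λ = -2 is 5. From dim ker(A − (-2)·I) = 3, there are exactly 3 Jordan blocks for λ = -2.
Step 2 — from the minimal polynomial, the factor (x + 2)^2 tells us the largest block for λ = -2 has size 2.
Step 3 — with total size 5, 3 blocks, and largest block 2, the block sizes (in nonincreasing order) are [2, 2, 1].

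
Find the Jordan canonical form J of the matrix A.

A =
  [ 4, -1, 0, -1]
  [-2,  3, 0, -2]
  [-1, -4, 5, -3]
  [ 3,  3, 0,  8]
J_2(5) ⊕ J_2(5)

The characteristic polynomial is
  det(x·I − A) = x^4 - 20*x^3 + 150*x^2 - 500*x + 625 = (x - 5)^4

Eigenvalues and multiplicities (the geometric multiplicity of λ is n − rank(A − λI), which equals the number of Jordan blocks for λ):
  λ = 5: algebraic multiplicity = 4, geometric multiplicity = 2

Determining the block sizes for each eigenvalue:
  λ = 5: with am = 4 and gm = 2, the partition is not yet determined (e.g. several partitions of 4 into 2 parts exist). Let N = A − (5)·I. Computing rank(N^1) = 2, rank(N^2) = 0; the number of blocks of size ≥ j is rank(N^{j−1}) − rank(N^j), giving [2, 2]. So we have 2 block(s) of size 2 → block sizes [2, 2]

Assembling the blocks gives a Jordan form
J =
  [5, 1, 0, 0]
  [0, 5, 0, 0]
  [0, 0, 5, 1]
  [0, 0, 0, 5]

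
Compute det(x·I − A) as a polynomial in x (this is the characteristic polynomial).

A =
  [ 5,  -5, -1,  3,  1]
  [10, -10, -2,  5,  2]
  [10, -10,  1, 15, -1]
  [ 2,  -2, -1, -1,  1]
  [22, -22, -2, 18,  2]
x^5 + 3*x^4

Expanding det(x·I − A) (e.g. by cofactor expansion or by noting that A is similar to its Jordan form J, which has the same characteristic polynomial as A) gives
  χ_A(x) = x^5 + 3*x^4
which factors as x^4*(x + 3). The eigenvalues (with algebraic multiplicities) are λ = -3 with multiplicity 1, λ = 0 with multiplicity 4.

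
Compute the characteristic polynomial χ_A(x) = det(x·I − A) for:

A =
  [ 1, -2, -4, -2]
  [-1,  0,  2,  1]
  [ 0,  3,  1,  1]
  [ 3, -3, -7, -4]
x^4 + 2*x^3 + x^2

Expanding det(x·I − A) (e.g. by cofactor expansion or by noting that A is similar to its Jordan form J, which has the same characteristic polynomial as A) gives
  χ_A(x) = x^4 + 2*x^3 + x^2
which factors as x^2*(x + 1)^2. The eigenvalues (with algebraic multiplicities) are λ = -1 with multiplicity 2, λ = 0 with multiplicity 2.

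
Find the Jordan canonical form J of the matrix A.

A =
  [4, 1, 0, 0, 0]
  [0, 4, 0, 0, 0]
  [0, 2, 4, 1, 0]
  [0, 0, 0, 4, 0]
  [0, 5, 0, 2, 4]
J_2(4) ⊕ J_2(4) ⊕ J_1(4)

The characteristic polynomial is
  det(x·I − A) = x^5 - 20*x^4 + 160*x^3 - 640*x^2 + 1280*x - 1024 = (x - 4)^5

Eigenvalues and multiplicities (the geometric multiplicity of λ is n − rank(A − λI), which equals the number of Jordan blocks for λ):
  λ = 4: algebraic multiplicity = 5, geometric multiplicity = 3

Determining the block sizes for each eigenvalue:
  λ = 4: with am = 5 and gm = 3, the partition is not yet determined (e.g. several partitions of 5 into 3 parts exist). Let N = A − (4)·I. Computing rank(N^1) = 2, rank(N^2) = 0; the number of blocks of size ≥ j is rank(N^{j−1}) − rank(N^j), giving [3, 2]. So we have 2 block(s) of size 2, 1 block(s) of size 1 → block sizes [2, 2, 1]

Assembling the blocks gives a Jordan form
J =
  [4, 1, 0, 0, 0]
  [0, 4, 0, 0, 0]
  [0, 0, 4, 1, 0]
  [0, 0, 0, 4, 0]
  [0, 0, 0, 0, 4]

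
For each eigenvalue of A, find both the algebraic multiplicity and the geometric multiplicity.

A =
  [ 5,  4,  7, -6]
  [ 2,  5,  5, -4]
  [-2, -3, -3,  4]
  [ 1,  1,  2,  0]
λ = 1: alg = 1, geom = 1; λ = 2: alg = 3, geom = 2

Step 1 — factor the characteristic polynomial to read off the algebraic multiplicities:
  χ_A(x) = (x - 2)^3*(x - 1)

Step 2 — compute geometric multiplicities via the rank-nullity identity g(λ) = n − rank(A − λI):
  rank(A − (1)·I) = 3, so dim ker(A − (1)·I) = n − 3 = 1
  rank(A − (2)·I) = 2, so dim ker(A − (2)·I) = n − 2 = 2

Summary:
  λ = 1: algebraic multiplicity = 1, geometric multiplicity = 1
  λ = 2: algebraic multiplicity = 3, geometric multiplicity = 2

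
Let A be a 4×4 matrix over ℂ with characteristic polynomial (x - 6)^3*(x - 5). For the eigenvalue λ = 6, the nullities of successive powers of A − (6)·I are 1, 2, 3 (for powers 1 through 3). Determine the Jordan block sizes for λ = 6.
Block sizes for λ = 6: [3]

From the dimensions of kernels of powers, the number of Jordan blocks of size at least j is d_j − d_{j−1} where d_j = dim ker(N^j) (with d_0 = 0). Computing the differences gives [1, 1, 1].
The number of blocks of size exactly k is (#blocks of size ≥ k) − (#blocks of size ≥ k + 1), so the partition is: 1 block(s) of size 3.
In nonincreasing order the block sizes are [3].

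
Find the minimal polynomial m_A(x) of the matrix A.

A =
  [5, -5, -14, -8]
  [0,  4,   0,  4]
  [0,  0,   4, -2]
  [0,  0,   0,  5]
x^2 - 9*x + 20

The characteristic polynomial is χ_A(x) = (x - 5)^2*(x - 4)^2, so the eigenvalues are known. The minimal polynomial is
  m_A(x) = Π_λ (x − λ)^{k_λ}
where k_λ is the size of the *largest* Jordan block for λ (equivalently, the smallest k with (A − λI)^k v = 0 for every generalised eigenvector v of λ).

  λ = 4: largest Jordan block has size 1, contributing (x − 4)
  λ = 5: largest Jordan block has size 1, contributing (x − 5)

So m_A(x) = (x - 5)*(x - 4) = x^2 - 9*x + 20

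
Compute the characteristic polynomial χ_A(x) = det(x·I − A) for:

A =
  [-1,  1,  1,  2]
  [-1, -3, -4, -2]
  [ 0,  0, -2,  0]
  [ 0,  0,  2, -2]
x^4 + 8*x^3 + 24*x^2 + 32*x + 16

Expanding det(x·I − A) (e.g. by cofactor expansion or by noting that A is similar to its Jordan form J, which has the same characteristic polynomial as A) gives
  χ_A(x) = x^4 + 8*x^3 + 24*x^2 + 32*x + 16
which factors as (x + 2)^4. The eigenvalues (with algebraic multiplicities) are λ = -2 with multiplicity 4.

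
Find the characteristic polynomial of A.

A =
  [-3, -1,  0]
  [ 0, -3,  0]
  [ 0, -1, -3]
x^3 + 9*x^2 + 27*x + 27

Expanding det(x·I − A) (e.g. by cofactor expansion or by noting that A is similar to its Jordan form J, which has the same characteristic polynomial as A) gives
  χ_A(x) = x^3 + 9*x^2 + 27*x + 27
which factors as (x + 3)^3. The eigenvalues (with algebraic multiplicities) are λ = -3 with multiplicity 3.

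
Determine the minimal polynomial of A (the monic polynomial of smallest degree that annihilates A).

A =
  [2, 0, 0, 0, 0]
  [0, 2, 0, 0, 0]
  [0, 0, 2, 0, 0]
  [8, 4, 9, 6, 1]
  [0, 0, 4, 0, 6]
x^3 - 14*x^2 + 60*x - 72

The characteristic polynomial is χ_A(x) = (x - 6)^2*(x - 2)^3, so the eigenvalues are known. The minimal polynomial is
  m_A(x) = Π_λ (x − λ)^{k_λ}
where k_λ is the size of the *largest* Jordan block for λ (equivalently, the smallest k with (A − λI)^k v = 0 for every generalised eigenvector v of λ).

  λ = 2: largest Jordan block has size 1, contributing (x − 2)
  λ = 6: largest Jordan block has size 2, contributing (x − 6)^2

So m_A(x) = (x - 6)^2*(x - 2) = x^3 - 14*x^2 + 60*x - 72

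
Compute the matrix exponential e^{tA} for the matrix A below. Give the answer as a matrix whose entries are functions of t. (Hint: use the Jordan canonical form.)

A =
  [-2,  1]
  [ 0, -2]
e^{tA} =
  [exp(-2*t), t*exp(-2*t)]
  [0, exp(-2*t)]

Strategy: write A = P · J · P⁻¹ where J is a Jordan canonical form, so e^{tA} = P · e^{tJ} · P⁻¹, and e^{tJ} can be computed block-by-block.

A has Jordan form
J =
  [-2,  1]
  [ 0, -2]
(up to reordering of blocks).

Per-block formulas:
  For a 2×2 Jordan block J_2(-2): exp(t · J_2(-2)) = e^(-2t)·(I + t·N), where N is the 2×2 nilpotent shift.

After assembling e^{tJ} and conjugating by P, we get:

e^{tA} =
  [exp(-2*t), t*exp(-2*t)]
  [0, exp(-2*t)]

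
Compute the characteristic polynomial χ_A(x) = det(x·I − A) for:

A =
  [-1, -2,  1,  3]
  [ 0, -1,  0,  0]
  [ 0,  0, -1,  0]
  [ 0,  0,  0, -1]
x^4 + 4*x^3 + 6*x^2 + 4*x + 1

Expanding det(x·I − A) (e.g. by cofactor expansion or by noting that A is similar to its Jordan form J, which has the same characteristic polynomial as A) gives
  χ_A(x) = x^4 + 4*x^3 + 6*x^2 + 4*x + 1
which factors as (x + 1)^4. The eigenvalues (with algebraic multiplicities) are λ = -1 with multiplicity 4.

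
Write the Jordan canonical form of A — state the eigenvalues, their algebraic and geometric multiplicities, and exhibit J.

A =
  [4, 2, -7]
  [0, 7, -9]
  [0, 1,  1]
J_3(4)

The characteristic polynomial is
  det(x·I − A) = x^3 - 12*x^2 + 48*x - 64 = (x - 4)^3

Eigenvalues and multiplicities (the geometric multiplicity of λ is n − rank(A − λI), which equals the number of Jordan blocks for λ):
  λ = 4: algebraic multiplicity = 3, geometric multiplicity = 1

Determining the block sizes for each eigenvalue:
  λ = 4: one block (gm = 1), so the single block has size am = 3 → block sizes [3]

Assembling the blocks gives a Jordan form
J =
  [4, 1, 0]
  [0, 4, 1]
  [0, 0, 4]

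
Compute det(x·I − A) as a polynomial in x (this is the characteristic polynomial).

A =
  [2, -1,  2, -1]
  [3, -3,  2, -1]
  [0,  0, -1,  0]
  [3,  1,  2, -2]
x^4 + 4*x^3 + 6*x^2 + 4*x + 1

Expanding det(x·I − A) (e.g. by cofactor expansion or by noting that A is similar to its Jordan form J, which has the same characteristic polynomial as A) gives
  χ_A(x) = x^4 + 4*x^3 + 6*x^2 + 4*x + 1
which factors as (x + 1)^4. The eigenvalues (with algebraic multiplicities) are λ = -1 with multiplicity 4.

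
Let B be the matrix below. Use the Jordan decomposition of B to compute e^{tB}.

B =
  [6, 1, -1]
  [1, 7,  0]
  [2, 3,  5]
e^{tB} =
  [-t^2*exp(6*t)/2 + exp(6*t), -t^2*exp(6*t) + t*exp(6*t), t^2*exp(6*t)/2 - t*exp(6*t)]
  [t^2*exp(6*t)/2 + t*exp(6*t), t^2*exp(6*t) + t*exp(6*t) + exp(6*t), -t^2*exp(6*t)/2]
  [t^2*exp(6*t)/2 + 2*t*exp(6*t), t^2*exp(6*t) + 3*t*exp(6*t), -t^2*exp(6*t)/2 - t*exp(6*t) + exp(6*t)]

Strategy: write B = P · J · P⁻¹ where J is a Jordan canonical form, so e^{tB} = P · e^{tJ} · P⁻¹, and e^{tJ} can be computed block-by-block.

B has Jordan form
J =
  [6, 1, 0]
  [0, 6, 1]
  [0, 0, 6]
(up to reordering of blocks).

Per-block formulas:
  For a 3×3 Jordan block J_3(6): exp(t · J_3(6)) = e^(6t)·(I + t·N + (t^2/2)·N^2), where N is the 3×3 nilpotent shift.

After assembling e^{tJ} and conjugating by P, we get:

e^{tB} =
  [-t^2*exp(6*t)/2 + exp(6*t), -t^2*exp(6*t) + t*exp(6*t), t^2*exp(6*t)/2 - t*exp(6*t)]
  [t^2*exp(6*t)/2 + t*exp(6*t), t^2*exp(6*t) + t*exp(6*t) + exp(6*t), -t^2*exp(6*t)/2]
  [t^2*exp(6*t)/2 + 2*t*exp(6*t), t^2*exp(6*t) + 3*t*exp(6*t), -t^2*exp(6*t)/2 - t*exp(6*t) + exp(6*t)]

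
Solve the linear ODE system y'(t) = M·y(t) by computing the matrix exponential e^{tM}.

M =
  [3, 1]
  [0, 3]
e^{tM} =
  [exp(3*t), t*exp(3*t)]
  [0, exp(3*t)]

Strategy: write M = P · J · P⁻¹ where J is a Jordan canonical form, so e^{tM} = P · e^{tJ} · P⁻¹, and e^{tJ} can be computed block-by-block.

M has Jordan form
J =
  [3, 1]
  [0, 3]
(up to reordering of blocks).

Per-block formulas:
  For a 2×2 Jordan block J_2(3): exp(t · J_2(3)) = e^(3t)·(I + t·N), where N is the 2×2 nilpotent shift.

After assembling e^{tJ} and conjugating by P, we get:

e^{tM} =
  [exp(3*t), t*exp(3*t)]
  [0, exp(3*t)]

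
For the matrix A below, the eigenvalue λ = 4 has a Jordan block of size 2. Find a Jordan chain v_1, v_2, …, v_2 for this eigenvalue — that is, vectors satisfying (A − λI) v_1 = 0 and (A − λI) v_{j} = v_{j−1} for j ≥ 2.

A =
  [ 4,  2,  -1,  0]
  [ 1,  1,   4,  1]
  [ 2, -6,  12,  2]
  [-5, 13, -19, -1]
A Jordan chain for λ = 4 of length 2:
v_1 = (0, 1, 2, -5)ᵀ
v_2 = (1, 0, 0, 0)ᵀ

Let N = A − (4)·I. We want v_2 with N^2 v_2 = 0 but N^1 v_2 ≠ 0; then v_{j-1} := N · v_j for j = 2, …, 2.

Pick v_2 = (1, 0, 0, 0)ᵀ.
Then v_1 = N · v_2 = (0, 1, 2, -5)ᵀ.

Sanity check: (A − (4)·I) v_1 = (0, 0, 0, 0)ᵀ = 0. ✓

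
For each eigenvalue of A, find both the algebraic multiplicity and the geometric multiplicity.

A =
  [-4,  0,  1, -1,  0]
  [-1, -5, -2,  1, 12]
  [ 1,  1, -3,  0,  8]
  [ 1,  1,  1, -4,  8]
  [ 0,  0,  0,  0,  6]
λ = -4: alg = 4, geom = 2; λ = 6: alg = 1, geom = 1

Step 1 — factor the characteristic polynomial to read off the algebraic multiplicities:
  χ_A(x) = (x - 6)*(x + 4)^4

Step 2 — compute geometric multiplicities via the rank-nullity identity g(λ) = n − rank(A − λI):
  rank(A − (-4)·I) = 3, so dim ker(A − (-4)·I) = n − 3 = 2
  rank(A − (6)·I) = 4, so dim ker(A − (6)·I) = n − 4 = 1

Summary:
  λ = -4: algebraic multiplicity = 4, geometric multiplicity = 2
  λ = 6: algebraic multiplicity = 1, geometric multiplicity = 1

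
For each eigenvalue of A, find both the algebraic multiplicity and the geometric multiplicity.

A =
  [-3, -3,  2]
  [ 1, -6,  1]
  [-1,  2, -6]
λ = -5: alg = 3, geom = 1

Step 1 — factor the characteristic polynomial to read off the algebraic multiplicities:
  χ_A(x) = (x + 5)^3

Step 2 — compute geometric multiplicities via the rank-nullity identity g(λ) = n − rank(A − λI):
  rank(A − (-5)·I) = 2, so dim ker(A − (-5)·I) = n − 2 = 1

Summary:
  λ = -5: algebraic multiplicity = 3, geometric multiplicity = 1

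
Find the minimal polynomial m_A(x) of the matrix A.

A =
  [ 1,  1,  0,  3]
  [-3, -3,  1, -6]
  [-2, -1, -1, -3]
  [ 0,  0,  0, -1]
x^3 + 3*x^2 + 3*x + 1

The characteristic polynomial is χ_A(x) = (x + 1)^4, so the eigenvalues are known. The minimal polynomial is
  m_A(x) = Π_λ (x − λ)^{k_λ}
where k_λ is the size of the *largest* Jordan block for λ (equivalently, the smallest k with (A − λI)^k v = 0 for every generalised eigenvector v of λ).

  λ = -1: largest Jordan block has size 3, contributing (x + 1)^3

So m_A(x) = (x + 1)^3 = x^3 + 3*x^2 + 3*x + 1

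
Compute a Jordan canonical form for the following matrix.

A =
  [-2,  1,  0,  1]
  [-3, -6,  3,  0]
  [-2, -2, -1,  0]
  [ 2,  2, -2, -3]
J_3(-3) ⊕ J_1(-3)

The characteristic polynomial is
  det(x·I − A) = x^4 + 12*x^3 + 54*x^2 + 108*x + 81 = (x + 3)^4

Eigenvalues and multiplicities (the geometric multiplicity of λ is n − rank(A − λI), which equals the number of Jordan blocks for λ):
  λ = -3: algebraic multiplicity = 4, geometric multiplicity = 2

Determining the block sizes for each eigenvalue:
  λ = -3: with am = 4 and gm = 2, the partition is not yet determined (e.g. several partitions of 4 into 2 parts exist). Let N = A − (-3)·I. Computing rank(N^1) = 2, rank(N^2) = 1, rank(N^3) = 0; the number of blocks of size ≥ j is rank(N^{j−1}) − rank(N^j), giving [2, 1, 1]. So we have 1 block(s) of size 3, 1 block(s) of size 1 → block sizes [3, 1]

Assembling the blocks gives a Jordan form
J =
  [-3,  1,  0,  0]
  [ 0, -3,  1,  0]
  [ 0,  0, -3,  0]
  [ 0,  0,  0, -3]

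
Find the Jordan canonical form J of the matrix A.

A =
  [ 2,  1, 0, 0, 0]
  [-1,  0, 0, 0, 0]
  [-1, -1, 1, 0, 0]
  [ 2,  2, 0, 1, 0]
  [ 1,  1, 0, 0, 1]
J_2(1) ⊕ J_1(1) ⊕ J_1(1) ⊕ J_1(1)

The characteristic polynomial is
  det(x·I − A) = x^5 - 5*x^4 + 10*x^3 - 10*x^2 + 5*x - 1 = (x - 1)^5

Eigenvalues and multiplicities (the geometric multiplicity of λ is n − rank(A − λI), which equals the number of Jordan blocks for λ):
  λ = 1: algebraic multiplicity = 5, geometric multiplicity = 4

Determining the block sizes for each eigenvalue:
  λ = 1: 4 blocks summing to 5 forces exactly one block of size 2 and the rest size 1 → block sizes [2, 1, 1, 1]

Assembling the blocks gives a Jordan form
J =
  [1, 1, 0, 0, 0]
  [0, 1, 0, 0, 0]
  [0, 0, 1, 0, 0]
  [0, 0, 0, 1, 0]
  [0, 0, 0, 0, 1]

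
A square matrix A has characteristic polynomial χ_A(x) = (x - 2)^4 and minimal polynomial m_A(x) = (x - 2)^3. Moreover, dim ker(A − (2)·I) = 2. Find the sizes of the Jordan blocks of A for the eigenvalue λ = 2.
Block sizes for λ = 2: [3, 1]

Step 1 — from the characteristic polynomial, algebraic multiplicity of λ = 2 is 4. From dim ker(A − (2)·I) = 2, there are exactly 2 Jordan blocks for λ = 2.
Step 2 — from the minimal polynomial, the factor (x − 2)^3 tells us the largest block for λ = 2 has size 3.
Step 3 — with total size 4, 2 blocks, and largest block 3, the block sizes (in nonincreasing order) are [3, 1].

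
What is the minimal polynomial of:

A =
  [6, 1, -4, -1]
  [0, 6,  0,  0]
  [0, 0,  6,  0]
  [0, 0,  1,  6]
x^3 - 18*x^2 + 108*x - 216

The characteristic polynomial is χ_A(x) = (x - 6)^4, so the eigenvalues are known. The minimal polynomial is
  m_A(x) = Π_λ (x − λ)^{k_λ}
where k_λ is the size of the *largest* Jordan block for λ (equivalently, the smallest k with (A − λI)^k v = 0 for every generalised eigenvector v of λ).

  λ = 6: largest Jordan block has size 3, contributing (x − 6)^3

So m_A(x) = (x - 6)^3 = x^3 - 18*x^2 + 108*x - 216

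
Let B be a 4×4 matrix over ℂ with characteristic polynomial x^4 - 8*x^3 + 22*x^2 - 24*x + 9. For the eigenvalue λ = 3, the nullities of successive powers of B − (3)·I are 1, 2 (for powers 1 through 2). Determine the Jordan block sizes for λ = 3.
Block sizes for λ = 3: [2]

From the dimensions of kernels of powers, the number of Jordan blocks of size at least j is d_j − d_{j−1} where d_j = dim ker(N^j) (with d_0 = 0). Computing the differences gives [1, 1].
The number of blocks of size exactly k is (#blocks of size ≥ k) − (#blocks of size ≥ k + 1), so the partition is: 1 block(s) of size 2.
In nonincreasing order the block sizes are [2].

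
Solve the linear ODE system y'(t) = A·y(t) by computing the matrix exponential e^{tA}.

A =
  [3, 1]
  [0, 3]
e^{tA} =
  [exp(3*t), t*exp(3*t)]
  [0, exp(3*t)]

Strategy: write A = P · J · P⁻¹ where J is a Jordan canonical form, so e^{tA} = P · e^{tJ} · P⁻¹, and e^{tJ} can be computed block-by-block.

A has Jordan form
J =
  [3, 1]
  [0, 3]
(up to reordering of blocks).

Per-block formulas:
  For a 2×2 Jordan block J_2(3): exp(t · J_2(3)) = e^(3t)·(I + t·N), where N is the 2×2 nilpotent shift.

After assembling e^{tJ} and conjugating by P, we get:

e^{tA} =
  [exp(3*t), t*exp(3*t)]
  [0, exp(3*t)]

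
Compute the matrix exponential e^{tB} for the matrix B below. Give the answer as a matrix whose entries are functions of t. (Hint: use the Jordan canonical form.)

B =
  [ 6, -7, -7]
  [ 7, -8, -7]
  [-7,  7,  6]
e^{tB} =
  [exp(6*t), -exp(6*t) + exp(-t), -exp(6*t) + exp(-t)]
  [exp(6*t) - exp(-t), -exp(6*t) + 2*exp(-t), -exp(6*t) + exp(-t)]
  [-exp(6*t) + exp(-t), exp(6*t) - exp(-t), exp(6*t)]

Strategy: write B = P · J · P⁻¹ where J is a Jordan canonical form, so e^{tB} = P · e^{tJ} · P⁻¹, and e^{tJ} can be computed block-by-block.

B has Jordan form
J =
  [-1,  0, 0]
  [ 0, -1, 0]
  [ 0,  0, 6]
(up to reordering of blocks).

Per-block formulas:
  For a 1×1 block at λ = -1: exp(t · [-1]) = [e^(-1t)].
  For a 1×1 block at λ = 6: exp(t · [6]) = [e^(6t)].

After assembling e^{tJ} and conjugating by P, we get:

e^{tB} =
  [exp(6*t), -exp(6*t) + exp(-t), -exp(6*t) + exp(-t)]
  [exp(6*t) - exp(-t), -exp(6*t) + 2*exp(-t), -exp(6*t) + exp(-t)]
  [-exp(6*t) + exp(-t), exp(6*t) - exp(-t), exp(6*t)]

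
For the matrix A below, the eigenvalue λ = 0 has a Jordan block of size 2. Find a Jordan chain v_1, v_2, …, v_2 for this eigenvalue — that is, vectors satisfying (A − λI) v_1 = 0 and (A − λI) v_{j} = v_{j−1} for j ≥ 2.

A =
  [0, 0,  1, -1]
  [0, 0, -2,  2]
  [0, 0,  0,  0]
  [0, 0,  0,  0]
A Jordan chain for λ = 0 of length 2:
v_1 = (1, -2, 0, 0)ᵀ
v_2 = (0, 0, 1, 0)ᵀ

Let N = A − (0)·I. We want v_2 with N^2 v_2 = 0 but N^1 v_2 ≠ 0; then v_{j-1} := N · v_j for j = 2, …, 2.

Pick v_2 = (0, 0, 1, 0)ᵀ.
Then v_1 = N · v_2 = (1, -2, 0, 0)ᵀ.

Sanity check: (A − (0)·I) v_1 = (0, 0, 0, 0)ᵀ = 0. ✓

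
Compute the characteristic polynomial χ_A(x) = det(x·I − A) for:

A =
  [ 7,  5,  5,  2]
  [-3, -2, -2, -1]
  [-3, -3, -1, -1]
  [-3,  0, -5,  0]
x^4 - 4*x^3 + 6*x^2 - 4*x + 1

Expanding det(x·I − A) (e.g. by cofactor expansion or by noting that A is similar to its Jordan form J, which has the same characteristic polynomial as A) gives
  χ_A(x) = x^4 - 4*x^3 + 6*x^2 - 4*x + 1
which factors as (x - 1)^4. The eigenvalues (with algebraic multiplicities) are λ = 1 with multiplicity 4.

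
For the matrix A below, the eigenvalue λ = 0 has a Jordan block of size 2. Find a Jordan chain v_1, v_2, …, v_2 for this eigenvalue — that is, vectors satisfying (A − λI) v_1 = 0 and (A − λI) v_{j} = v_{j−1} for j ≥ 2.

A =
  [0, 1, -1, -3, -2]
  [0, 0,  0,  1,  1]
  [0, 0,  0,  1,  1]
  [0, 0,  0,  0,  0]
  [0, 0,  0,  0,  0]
A Jordan chain for λ = 0 of length 2:
v_1 = (1, 0, 0, 0, 0)ᵀ
v_2 = (0, 1, 0, 0, 0)ᵀ

Let N = A − (0)·I. We want v_2 with N^2 v_2 = 0 but N^1 v_2 ≠ 0; then v_{j-1} := N · v_j for j = 2, …, 2.

Pick v_2 = (0, 1, 0, 0, 0)ᵀ.
Then v_1 = N · v_2 = (1, 0, 0, 0, 0)ᵀ.

Sanity check: (A − (0)·I) v_1 = (0, 0, 0, 0, 0)ᵀ = 0. ✓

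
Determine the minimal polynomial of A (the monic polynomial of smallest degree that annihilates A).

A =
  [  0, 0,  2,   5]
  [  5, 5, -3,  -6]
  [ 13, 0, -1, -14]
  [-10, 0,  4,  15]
x^4 - 19*x^3 + 135*x^2 - 425*x + 500

The characteristic polynomial is χ_A(x) = (x - 5)^3*(x - 4), so the eigenvalues are known. The minimal polynomial is
  m_A(x) = Π_λ (x − λ)^{k_λ}
where k_λ is the size of the *largest* Jordan block for λ (equivalently, the smallest k with (A − λI)^k v = 0 for every generalised eigenvector v of λ).

  λ = 4: largest Jordan block has size 1, contributing (x − 4)
  λ = 5: largest Jordan block has size 3, contributing (x − 5)^3

So m_A(x) = (x - 5)^3*(x - 4) = x^4 - 19*x^3 + 135*x^2 - 425*x + 500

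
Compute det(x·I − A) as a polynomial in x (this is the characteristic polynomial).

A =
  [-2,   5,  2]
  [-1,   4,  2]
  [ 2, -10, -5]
x^3 + 3*x^2 + 3*x + 1

Expanding det(x·I − A) (e.g. by cofactor expansion or by noting that A is similar to its Jordan form J, which has the same characteristic polynomial as A) gives
  χ_A(x) = x^3 + 3*x^2 + 3*x + 1
which factors as (x + 1)^3. The eigenvalues (with algebraic multiplicities) are λ = -1 with multiplicity 3.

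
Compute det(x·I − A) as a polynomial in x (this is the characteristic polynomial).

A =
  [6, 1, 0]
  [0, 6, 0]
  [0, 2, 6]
x^3 - 18*x^2 + 108*x - 216

Expanding det(x·I − A) (e.g. by cofactor expansion or by noting that A is similar to its Jordan form J, which has the same characteristic polynomial as A) gives
  χ_A(x) = x^3 - 18*x^2 + 108*x - 216
which factors as (x - 6)^3. The eigenvalues (with algebraic multiplicities) are λ = 6 with multiplicity 3.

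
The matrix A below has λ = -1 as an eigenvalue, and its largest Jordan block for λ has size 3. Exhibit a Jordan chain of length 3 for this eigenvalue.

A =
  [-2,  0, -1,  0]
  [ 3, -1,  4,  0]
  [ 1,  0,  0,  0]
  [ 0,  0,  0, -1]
A Jordan chain for λ = -1 of length 3:
v_1 = (0, 1, 0, 0)ᵀ
v_2 = (-1, 3, 1, 0)ᵀ
v_3 = (1, 0, 0, 0)ᵀ

Let N = A − (-1)·I. We want v_3 with N^3 v_3 = 0 but N^2 v_3 ≠ 0; then v_{j-1} := N · v_j for j = 3, …, 2.

Pick v_3 = (1, 0, 0, 0)ᵀ.
Then v_2 = N · v_3 = (-1, 3, 1, 0)ᵀ.
Then v_1 = N · v_2 = (0, 1, 0, 0)ᵀ.

Sanity check: (A − (-1)·I) v_1 = (0, 0, 0, 0)ᵀ = 0. ✓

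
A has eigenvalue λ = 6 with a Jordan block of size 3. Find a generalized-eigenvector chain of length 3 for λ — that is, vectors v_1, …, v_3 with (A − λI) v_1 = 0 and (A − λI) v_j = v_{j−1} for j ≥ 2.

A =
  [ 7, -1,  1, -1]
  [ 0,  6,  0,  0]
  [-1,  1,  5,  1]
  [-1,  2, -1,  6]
A Jordan chain for λ = 6 of length 3:
v_1 = (1, 0, -1, 0)ᵀ
v_2 = (1, 0, -1, -1)ᵀ
v_3 = (1, 0, 0, 0)ᵀ

Let N = A − (6)·I. We want v_3 with N^3 v_3 = 0 but N^2 v_3 ≠ 0; then v_{j-1} := N · v_j for j = 3, …, 2.

Pick v_3 = (1, 0, 0, 0)ᵀ.
Then v_2 = N · v_3 = (1, 0, -1, -1)ᵀ.
Then v_1 = N · v_2 = (1, 0, -1, 0)ᵀ.

Sanity check: (A − (6)·I) v_1 = (0, 0, 0, 0)ᵀ = 0. ✓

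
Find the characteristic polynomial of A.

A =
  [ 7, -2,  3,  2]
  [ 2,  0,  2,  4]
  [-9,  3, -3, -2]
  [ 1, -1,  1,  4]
x^4 - 8*x^3 + 24*x^2 - 32*x + 16

Expanding det(x·I − A) (e.g. by cofactor expansion or by noting that A is similar to its Jordan form J, which has the same characteristic polynomial as A) gives
  χ_A(x) = x^4 - 8*x^3 + 24*x^2 - 32*x + 16
which factors as (x - 2)^4. The eigenvalues (with algebraic multiplicities) are λ = 2 with multiplicity 4.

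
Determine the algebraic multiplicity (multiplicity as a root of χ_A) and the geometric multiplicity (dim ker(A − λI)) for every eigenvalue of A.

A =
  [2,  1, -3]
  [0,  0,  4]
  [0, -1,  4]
λ = 2: alg = 3, geom = 1

Step 1 — factor the characteristic polynomial to read off the algebraic multiplicities:
  χ_A(x) = (x - 2)^3

Step 2 — compute geometric multiplicities via the rank-nullity identity g(λ) = n − rank(A − λI):
  rank(A − (2)·I) = 2, so dim ker(A − (2)·I) = n − 2 = 1

Summary:
  λ = 2: algebraic multiplicity = 3, geometric multiplicity = 1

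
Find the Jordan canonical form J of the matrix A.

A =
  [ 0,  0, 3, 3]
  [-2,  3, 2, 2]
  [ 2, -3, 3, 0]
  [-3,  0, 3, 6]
J_3(3) ⊕ J_1(3)

The characteristic polynomial is
  det(x·I − A) = x^4 - 12*x^3 + 54*x^2 - 108*x + 81 = (x - 3)^4

Eigenvalues and multiplicities (the geometric multiplicity of λ is n − rank(A − λI), which equals the number of Jordan blocks for λ):
  λ = 3: algebraic multiplicity = 4, geometric multiplicity = 2

Determining the block sizes for each eigenvalue:
  λ = 3: with am = 4 and gm = 2, the partition is not yet determined (e.g. several partitions of 4 into 2 parts exist). Let N = A − (3)·I. Computing rank(N^1) = 2, rank(N^2) = 1, rank(N^3) = 0; the number of blocks of size ≥ j is rank(N^{j−1}) − rank(N^j), giving [2, 1, 1]. So we have 1 block(s) of size 3, 1 block(s) of size 1 → block sizes [3, 1]

Assembling the blocks gives a Jordan form
J =
  [3, 1, 0, 0]
  [0, 3, 1, 0]
  [0, 0, 3, 0]
  [0, 0, 0, 3]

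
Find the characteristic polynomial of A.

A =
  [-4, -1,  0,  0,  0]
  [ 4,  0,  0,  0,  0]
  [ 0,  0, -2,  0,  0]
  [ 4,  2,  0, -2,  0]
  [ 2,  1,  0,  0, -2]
x^5 + 10*x^4 + 40*x^3 + 80*x^2 + 80*x + 32

Expanding det(x·I − A) (e.g. by cofactor expansion or by noting that A is similar to its Jordan form J, which has the same characteristic polynomial as A) gives
  χ_A(x) = x^5 + 10*x^4 + 40*x^3 + 80*x^2 + 80*x + 32
which factors as (x + 2)^5. The eigenvalues (with algebraic multiplicities) are λ = -2 with multiplicity 5.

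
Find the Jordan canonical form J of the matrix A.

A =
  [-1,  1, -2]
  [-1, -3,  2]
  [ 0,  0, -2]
J_2(-2) ⊕ J_1(-2)

The characteristic polynomial is
  det(x·I − A) = x^3 + 6*x^2 + 12*x + 8 = (x + 2)^3

Eigenvalues and multiplicities (the geometric multiplicity of λ is n − rank(A − λI), which equals the number of Jordan blocks for λ):
  λ = -2: algebraic multiplicity = 3, geometric multiplicity = 2

Determining the block sizes for each eigenvalue:
  λ = -2: 2 blocks summing to 3 forces exactly one block of size 2 and the rest size 1 → block sizes [2, 1]

Assembling the blocks gives a Jordan form
J =
  [-2,  1,  0]
  [ 0, -2,  0]
  [ 0,  0, -2]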